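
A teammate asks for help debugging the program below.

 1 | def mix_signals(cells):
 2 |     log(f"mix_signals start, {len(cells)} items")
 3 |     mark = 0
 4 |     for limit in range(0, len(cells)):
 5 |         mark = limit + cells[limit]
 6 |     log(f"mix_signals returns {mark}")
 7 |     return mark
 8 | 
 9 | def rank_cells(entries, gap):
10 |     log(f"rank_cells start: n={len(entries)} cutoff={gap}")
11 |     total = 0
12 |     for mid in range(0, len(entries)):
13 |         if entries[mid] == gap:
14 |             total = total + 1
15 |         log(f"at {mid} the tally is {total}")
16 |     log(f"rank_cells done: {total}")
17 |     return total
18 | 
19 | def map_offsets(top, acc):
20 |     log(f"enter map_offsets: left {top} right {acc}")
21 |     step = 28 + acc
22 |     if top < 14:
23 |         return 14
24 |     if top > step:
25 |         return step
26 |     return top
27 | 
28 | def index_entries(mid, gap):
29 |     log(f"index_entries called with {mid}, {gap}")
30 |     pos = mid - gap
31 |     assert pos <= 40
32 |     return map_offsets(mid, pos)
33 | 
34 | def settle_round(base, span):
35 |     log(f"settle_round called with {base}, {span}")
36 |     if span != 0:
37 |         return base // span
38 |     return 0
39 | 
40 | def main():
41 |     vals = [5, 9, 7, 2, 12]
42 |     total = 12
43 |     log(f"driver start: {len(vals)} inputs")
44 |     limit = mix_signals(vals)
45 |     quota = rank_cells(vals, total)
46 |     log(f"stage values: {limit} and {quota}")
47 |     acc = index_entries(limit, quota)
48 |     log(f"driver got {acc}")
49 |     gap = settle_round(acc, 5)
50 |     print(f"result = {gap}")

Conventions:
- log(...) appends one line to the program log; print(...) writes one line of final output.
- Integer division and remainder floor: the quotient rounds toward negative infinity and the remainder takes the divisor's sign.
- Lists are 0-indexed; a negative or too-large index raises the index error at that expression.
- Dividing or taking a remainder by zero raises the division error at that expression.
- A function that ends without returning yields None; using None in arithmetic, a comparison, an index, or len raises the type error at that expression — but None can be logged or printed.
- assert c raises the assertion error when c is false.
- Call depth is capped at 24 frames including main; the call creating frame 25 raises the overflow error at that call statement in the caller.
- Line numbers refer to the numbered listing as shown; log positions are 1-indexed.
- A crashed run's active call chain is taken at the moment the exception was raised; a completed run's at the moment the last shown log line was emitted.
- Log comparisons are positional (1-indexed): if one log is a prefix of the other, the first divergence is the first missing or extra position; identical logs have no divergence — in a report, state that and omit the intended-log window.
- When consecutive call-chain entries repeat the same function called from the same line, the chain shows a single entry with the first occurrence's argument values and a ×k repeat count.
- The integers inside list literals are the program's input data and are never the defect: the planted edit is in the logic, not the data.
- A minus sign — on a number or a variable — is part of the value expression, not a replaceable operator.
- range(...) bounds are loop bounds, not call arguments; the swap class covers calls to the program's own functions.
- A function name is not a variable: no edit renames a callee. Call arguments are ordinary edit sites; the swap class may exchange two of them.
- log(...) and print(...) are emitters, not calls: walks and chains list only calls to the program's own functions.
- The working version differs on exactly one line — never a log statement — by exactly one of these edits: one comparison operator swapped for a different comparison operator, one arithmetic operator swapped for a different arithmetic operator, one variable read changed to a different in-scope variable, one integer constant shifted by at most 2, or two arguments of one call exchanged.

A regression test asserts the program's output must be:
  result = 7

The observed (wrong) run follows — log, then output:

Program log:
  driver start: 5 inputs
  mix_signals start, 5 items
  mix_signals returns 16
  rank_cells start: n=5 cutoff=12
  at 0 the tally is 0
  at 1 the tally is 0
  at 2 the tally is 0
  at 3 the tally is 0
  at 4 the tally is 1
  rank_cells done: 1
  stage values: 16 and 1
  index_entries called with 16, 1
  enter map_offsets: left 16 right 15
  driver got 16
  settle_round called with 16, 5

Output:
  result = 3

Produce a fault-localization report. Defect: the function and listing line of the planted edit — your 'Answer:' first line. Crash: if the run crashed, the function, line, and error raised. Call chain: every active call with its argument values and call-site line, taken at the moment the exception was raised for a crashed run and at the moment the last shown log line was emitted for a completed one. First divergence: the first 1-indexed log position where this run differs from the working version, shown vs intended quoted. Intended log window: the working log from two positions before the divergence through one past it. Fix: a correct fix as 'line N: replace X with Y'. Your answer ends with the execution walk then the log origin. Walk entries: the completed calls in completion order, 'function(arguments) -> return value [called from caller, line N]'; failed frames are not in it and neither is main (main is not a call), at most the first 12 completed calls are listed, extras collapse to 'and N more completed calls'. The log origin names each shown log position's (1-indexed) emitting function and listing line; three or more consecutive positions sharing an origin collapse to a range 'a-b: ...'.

Answer: the defect is in mix_signals at line 5.
Key observation: Log line 3 is where behavior first shows: 'mix_signals returns 16' appears instead of 'mix_signals returns 35'.
Call chain: main -> settle_round(16, 5) (called at line 49).
First divergence: position 3 — shown 'mix_signals returns 16', intended 'mix_signals returns 35'.
Intended log window:
  1: driver start: 5 inputs
  2: mix_signals start, 5 items
  3: mix_signals returns 35
  4: rank_cells start: n=5 cutoff=12
Execution walk:
  mix_signals([5, 9, 7, 2, 12]) -> 16  [called from main, line 44]
  rank_cells([5, 9, 7, 2, 12], 12) -> 1  [called from main, line 45]
  map_offsets(16, 15) -> 16  [called from index_entries, line 32]
  index_entries(16, 1) -> 16  [called from main, line 47]
  settle_round(16, 5) -> 3  [called from main, line 49]
Origin of each log line:
  1: logged in main at line 43
  2: logged in mix_signals at line 2
  3: logged in mix_signals at line 6
  4: logged in rank_cells at line 10
  5-9: logged in rank_cells at line 15
  10: logged in rank_cells at line 16
  11: logged in main at line 46
  12: logged in index_entries at line 29
  13: logged in map_offsets at line 20
  14: logged in main at line 48
  15: logged in settle_round at line 35
A correct fix: line 5: replace `limit + cells[limit]` with `mark + cells[limit]`.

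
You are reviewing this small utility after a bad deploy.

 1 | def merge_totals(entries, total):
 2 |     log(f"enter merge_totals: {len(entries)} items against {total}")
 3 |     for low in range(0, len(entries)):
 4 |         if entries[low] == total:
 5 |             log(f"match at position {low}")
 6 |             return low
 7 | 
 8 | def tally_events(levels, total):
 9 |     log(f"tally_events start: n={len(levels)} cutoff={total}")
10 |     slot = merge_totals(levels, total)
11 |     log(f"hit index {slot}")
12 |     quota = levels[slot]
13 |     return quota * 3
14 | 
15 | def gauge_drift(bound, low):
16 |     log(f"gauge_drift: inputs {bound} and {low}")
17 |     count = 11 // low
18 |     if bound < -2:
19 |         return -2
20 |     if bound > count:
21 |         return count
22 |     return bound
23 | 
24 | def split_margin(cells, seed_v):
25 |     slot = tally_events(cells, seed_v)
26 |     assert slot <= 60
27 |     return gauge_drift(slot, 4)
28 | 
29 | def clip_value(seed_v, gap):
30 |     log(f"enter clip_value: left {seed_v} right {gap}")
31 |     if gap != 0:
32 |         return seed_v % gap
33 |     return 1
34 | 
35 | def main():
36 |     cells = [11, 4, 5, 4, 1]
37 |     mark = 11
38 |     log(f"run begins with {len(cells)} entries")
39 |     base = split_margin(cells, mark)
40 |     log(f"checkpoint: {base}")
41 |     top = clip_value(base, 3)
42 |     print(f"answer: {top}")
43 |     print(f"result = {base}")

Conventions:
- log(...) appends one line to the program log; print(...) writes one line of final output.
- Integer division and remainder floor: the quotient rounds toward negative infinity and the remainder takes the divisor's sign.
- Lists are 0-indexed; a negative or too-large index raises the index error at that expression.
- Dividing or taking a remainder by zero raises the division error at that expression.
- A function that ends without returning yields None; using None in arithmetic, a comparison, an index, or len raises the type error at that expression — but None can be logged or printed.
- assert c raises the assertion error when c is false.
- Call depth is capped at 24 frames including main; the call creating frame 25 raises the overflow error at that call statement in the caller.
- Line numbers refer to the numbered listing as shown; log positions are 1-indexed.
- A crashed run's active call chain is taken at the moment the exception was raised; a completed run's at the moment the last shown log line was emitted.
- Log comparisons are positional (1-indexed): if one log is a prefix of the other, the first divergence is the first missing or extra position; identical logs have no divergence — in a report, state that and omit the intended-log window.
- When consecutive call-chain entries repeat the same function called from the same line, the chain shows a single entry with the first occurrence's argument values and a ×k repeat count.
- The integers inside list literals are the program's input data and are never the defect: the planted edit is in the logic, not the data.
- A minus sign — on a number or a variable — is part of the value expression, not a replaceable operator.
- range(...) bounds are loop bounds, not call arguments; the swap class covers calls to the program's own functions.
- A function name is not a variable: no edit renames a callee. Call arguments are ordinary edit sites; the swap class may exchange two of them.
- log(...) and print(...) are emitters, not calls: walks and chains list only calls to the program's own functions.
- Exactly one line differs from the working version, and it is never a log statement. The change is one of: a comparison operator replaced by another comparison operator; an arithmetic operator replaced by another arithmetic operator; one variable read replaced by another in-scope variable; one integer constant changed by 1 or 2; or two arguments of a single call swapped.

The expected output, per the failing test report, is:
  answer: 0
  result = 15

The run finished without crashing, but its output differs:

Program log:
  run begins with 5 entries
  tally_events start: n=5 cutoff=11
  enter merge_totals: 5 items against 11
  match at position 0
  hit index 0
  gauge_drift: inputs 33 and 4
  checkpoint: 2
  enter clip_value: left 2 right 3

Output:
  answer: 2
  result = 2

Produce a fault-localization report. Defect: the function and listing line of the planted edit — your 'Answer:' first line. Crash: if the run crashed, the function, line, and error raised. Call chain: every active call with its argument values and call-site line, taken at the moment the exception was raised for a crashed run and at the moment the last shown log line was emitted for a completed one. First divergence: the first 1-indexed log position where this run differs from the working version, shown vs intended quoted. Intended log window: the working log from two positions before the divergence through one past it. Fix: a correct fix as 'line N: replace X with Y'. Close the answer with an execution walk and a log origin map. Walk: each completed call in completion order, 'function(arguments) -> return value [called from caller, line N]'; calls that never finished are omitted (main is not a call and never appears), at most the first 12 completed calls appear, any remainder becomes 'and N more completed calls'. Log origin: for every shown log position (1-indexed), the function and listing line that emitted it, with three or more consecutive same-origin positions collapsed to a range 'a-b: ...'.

Answer: the defect is in gauge_drift at line 17.
The tell: Log line 7 is where behavior first shows: 'checkpoint: 2' appears instead of 'checkpoint: 15'.
Call chain: main -> clip_value(2, 3) (called at line 41).
First divergence: position 7 — shown 'checkpoint: 2', intended 'checkpoint: 15'.
Intended log window:
  5: hit index 0
  6: gauge_drift: inputs 33 and 4
  7: checkpoint: 15
  8: enter clip_value: left 15 right 3
Execution walk:
  merge_totals([11, 4, 5, 4, 1], 11) -> 0  [called from tally_events, line 10]
  tally_events([11, 4, 5, 4, 1], 11) -> 33  [called from split_margin, line 25]
  gauge_drift(33, 4) -> 2  [called from split_margin, line 27]
  split_margin([11, 4, 5, 4, 1], 11) -> 2  [called from main, line 39]
  clip_value(2, 3) -> 2  [called from main, line 41]
Log origins:
  1 — main, line 38
  2 — tally_events, line 9
  3 — merge_totals, line 2
  4 — merge_totals, line 5
  5 — tally_events, line 11
  6 — gauge_drift, line 16
  7 — main, line 40
  8 — clip_value, line 30
A correct fix: line 17: replace `//` with `+`.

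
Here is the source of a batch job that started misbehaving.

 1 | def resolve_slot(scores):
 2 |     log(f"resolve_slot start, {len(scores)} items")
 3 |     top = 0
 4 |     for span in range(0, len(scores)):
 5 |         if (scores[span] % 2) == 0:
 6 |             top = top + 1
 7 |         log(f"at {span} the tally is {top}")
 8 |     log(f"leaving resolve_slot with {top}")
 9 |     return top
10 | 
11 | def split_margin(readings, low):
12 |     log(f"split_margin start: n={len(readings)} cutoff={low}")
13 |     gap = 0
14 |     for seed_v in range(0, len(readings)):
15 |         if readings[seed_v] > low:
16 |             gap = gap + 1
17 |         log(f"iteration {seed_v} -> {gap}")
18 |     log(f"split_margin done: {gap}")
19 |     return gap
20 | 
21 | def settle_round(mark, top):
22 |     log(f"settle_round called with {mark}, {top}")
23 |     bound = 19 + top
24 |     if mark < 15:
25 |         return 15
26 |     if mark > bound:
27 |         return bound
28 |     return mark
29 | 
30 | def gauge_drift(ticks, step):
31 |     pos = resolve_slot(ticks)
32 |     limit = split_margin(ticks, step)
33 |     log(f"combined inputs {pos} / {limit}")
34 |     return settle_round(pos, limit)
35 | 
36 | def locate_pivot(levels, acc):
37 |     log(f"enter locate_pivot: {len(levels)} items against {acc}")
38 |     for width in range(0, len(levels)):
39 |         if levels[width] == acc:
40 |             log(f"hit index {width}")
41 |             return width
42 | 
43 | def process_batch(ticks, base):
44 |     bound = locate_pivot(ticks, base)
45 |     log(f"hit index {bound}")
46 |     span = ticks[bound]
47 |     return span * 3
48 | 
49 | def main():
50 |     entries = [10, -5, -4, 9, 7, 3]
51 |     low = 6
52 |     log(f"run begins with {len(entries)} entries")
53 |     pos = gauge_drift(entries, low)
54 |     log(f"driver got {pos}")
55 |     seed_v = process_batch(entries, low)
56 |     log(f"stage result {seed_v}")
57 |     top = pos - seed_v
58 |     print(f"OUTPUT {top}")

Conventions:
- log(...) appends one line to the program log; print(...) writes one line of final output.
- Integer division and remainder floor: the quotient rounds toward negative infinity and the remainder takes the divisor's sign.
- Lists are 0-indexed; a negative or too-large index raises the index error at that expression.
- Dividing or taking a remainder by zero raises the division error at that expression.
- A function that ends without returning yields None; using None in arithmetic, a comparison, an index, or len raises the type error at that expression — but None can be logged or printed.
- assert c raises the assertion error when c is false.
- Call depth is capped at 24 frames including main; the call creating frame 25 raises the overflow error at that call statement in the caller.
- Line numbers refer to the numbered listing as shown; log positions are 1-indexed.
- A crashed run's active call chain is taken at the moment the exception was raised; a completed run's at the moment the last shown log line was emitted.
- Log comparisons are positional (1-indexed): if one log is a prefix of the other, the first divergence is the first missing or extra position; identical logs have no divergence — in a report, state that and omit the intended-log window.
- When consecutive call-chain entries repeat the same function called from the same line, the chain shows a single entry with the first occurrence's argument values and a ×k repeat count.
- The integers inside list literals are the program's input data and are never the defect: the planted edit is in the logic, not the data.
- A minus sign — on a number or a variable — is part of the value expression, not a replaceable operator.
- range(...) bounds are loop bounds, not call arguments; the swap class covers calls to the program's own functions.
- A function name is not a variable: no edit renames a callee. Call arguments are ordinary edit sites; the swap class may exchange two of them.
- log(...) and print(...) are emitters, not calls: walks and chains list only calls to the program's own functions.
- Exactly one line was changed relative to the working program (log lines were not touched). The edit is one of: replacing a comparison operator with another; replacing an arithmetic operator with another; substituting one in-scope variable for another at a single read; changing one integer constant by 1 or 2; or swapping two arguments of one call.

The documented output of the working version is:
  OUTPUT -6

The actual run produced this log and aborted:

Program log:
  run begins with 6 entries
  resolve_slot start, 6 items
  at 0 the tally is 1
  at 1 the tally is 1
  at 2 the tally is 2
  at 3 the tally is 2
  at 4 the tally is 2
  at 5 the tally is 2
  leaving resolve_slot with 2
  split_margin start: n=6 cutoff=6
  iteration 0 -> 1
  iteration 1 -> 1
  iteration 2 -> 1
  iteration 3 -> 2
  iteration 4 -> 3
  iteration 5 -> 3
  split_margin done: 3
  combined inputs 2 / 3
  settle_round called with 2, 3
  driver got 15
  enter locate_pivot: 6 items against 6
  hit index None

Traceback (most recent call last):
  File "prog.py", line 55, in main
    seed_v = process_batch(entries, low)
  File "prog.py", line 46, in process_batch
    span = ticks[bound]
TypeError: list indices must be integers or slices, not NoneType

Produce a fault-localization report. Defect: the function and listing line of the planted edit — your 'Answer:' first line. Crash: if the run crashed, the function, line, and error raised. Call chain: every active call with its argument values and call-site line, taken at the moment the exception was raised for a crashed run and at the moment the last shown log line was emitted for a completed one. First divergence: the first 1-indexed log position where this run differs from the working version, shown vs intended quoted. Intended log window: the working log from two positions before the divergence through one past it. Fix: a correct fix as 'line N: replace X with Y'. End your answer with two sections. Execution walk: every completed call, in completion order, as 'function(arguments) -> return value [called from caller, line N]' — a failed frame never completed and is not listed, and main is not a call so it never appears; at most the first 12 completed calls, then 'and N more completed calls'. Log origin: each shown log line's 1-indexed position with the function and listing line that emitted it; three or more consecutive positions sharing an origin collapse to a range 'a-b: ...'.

Answer: the defect is in main at line 51.
Key fact: Everything matches until log position 10, which reads 'split_margin start: n=6 cutoff=6' in place of 'split_margin start: n=6 cutoff=7'.
Crash: process_batch, line 46, TypeError.
Call chain: main -> process_batch([10, -5, -4, 9, 7, 3], 6) (called at line 55).
First divergence: position 10; shown 'split_margin start: n=6 cutoff=6' vs intended 'split_margin start: n=6 cutoff=7'.
Intended log window:
  8: at 5 the tally is 2
  9: leaving resolve_slot with 2
  10: split_margin start: n=6 cutoff=7
  11: iteration 0 -> 1
Execution walk:
  resolve_slot([10, -5, -4, 9, 7, 3]) -> 2  [called from gauge_drift, line 31]
  split_margin([10, -5, -4, 9, 7, 3], 6) -> 3  [called from gauge_drift, line 32]
  settle_round(2, 3) -> 15  [called from gauge_drift, line 34]
  gauge_drift([10, -5, -4, 9, 7, 3], 6) -> 15  [called from main, line 53]
  locate_pivot([10, -5, -4, 9, 7, 3], 6) -> None  [called from process_batch, line 44]
Log origins:
  1: logged in main at line 52
  2: logged in resolve_slot at line 2
  3-8: logged in resolve_slot at line 7
  9: logged in resolve_slot at line 8
  10: logged in split_margin at line 12
  11-16: logged in split_margin at line 17
  17: logged in split_margin at line 18
  18: logged in gauge_drift at line 33
  19: logged in settle_round at line 22
  20: logged in main at line 54
  21: logged in locate_pivot at line 37
  22: logged in process_batch at line 45
A correct fix: line 51: replace `6` with `7`.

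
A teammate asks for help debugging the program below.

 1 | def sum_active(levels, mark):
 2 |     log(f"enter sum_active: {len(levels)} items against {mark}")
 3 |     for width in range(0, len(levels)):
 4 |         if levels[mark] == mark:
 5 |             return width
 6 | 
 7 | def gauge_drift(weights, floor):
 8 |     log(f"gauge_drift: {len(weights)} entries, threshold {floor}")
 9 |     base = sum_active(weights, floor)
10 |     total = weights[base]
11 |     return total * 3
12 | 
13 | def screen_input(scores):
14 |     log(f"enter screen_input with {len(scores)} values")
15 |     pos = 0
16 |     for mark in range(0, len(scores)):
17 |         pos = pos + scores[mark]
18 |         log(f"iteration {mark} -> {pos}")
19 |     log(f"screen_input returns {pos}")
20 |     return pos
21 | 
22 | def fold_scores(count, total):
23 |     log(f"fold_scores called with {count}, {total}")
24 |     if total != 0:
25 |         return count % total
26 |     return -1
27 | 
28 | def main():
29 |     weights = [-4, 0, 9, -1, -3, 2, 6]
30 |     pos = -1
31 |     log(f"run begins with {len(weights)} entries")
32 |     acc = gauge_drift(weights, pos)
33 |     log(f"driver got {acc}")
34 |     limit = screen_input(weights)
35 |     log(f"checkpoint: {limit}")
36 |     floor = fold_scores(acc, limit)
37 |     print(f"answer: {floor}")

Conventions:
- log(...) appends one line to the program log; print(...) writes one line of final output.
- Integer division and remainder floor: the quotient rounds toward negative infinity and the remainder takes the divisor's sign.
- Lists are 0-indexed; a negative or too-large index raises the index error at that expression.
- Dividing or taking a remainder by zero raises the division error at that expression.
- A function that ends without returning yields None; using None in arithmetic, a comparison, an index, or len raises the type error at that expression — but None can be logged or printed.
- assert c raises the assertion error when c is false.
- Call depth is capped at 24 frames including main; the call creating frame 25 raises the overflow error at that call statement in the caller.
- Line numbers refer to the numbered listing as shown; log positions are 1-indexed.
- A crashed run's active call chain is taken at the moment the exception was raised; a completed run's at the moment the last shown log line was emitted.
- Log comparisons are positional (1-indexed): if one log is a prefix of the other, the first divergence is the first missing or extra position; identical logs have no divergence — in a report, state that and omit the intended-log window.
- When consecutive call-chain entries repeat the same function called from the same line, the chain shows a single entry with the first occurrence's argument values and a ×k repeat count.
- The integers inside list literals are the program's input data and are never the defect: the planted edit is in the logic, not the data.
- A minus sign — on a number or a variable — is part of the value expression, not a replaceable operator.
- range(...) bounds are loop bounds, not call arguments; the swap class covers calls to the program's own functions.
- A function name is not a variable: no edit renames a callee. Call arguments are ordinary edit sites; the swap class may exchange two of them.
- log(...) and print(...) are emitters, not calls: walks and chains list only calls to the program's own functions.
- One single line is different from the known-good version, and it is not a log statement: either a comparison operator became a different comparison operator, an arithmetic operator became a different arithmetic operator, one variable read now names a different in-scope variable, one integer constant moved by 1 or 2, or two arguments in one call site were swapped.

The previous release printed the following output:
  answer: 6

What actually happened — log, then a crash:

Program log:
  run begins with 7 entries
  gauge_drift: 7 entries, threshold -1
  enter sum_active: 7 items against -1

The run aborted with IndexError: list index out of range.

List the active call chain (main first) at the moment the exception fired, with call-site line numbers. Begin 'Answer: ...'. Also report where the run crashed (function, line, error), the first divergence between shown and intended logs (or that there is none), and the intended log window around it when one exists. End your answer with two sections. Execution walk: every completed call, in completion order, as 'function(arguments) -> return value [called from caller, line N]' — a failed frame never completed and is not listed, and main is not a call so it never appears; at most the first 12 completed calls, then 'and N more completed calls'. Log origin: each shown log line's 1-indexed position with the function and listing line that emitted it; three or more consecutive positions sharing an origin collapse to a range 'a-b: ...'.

Answer: main -> gauge_drift (called at line 32) -> sum_active (called at line 9).
Core observation: After 3 matching log lines the faulty run goes silent, while the working version continues with 'driver got -3'.
Crash: sum_active, line 4, IndexError.
First divergence: position 4 — after 3 matching lines the faulty run goes silent; intended next line 'driver got -3'.
Intended log window:
  2: gauge_drift: 7 entries, threshold -1
  3: enter sum_active: 7 items against -1
  4: driver got -3
  5: enter screen_input with 7 values
Execution walk:
  (no call completed)
Log line origins:
  1 — main, line 31
  2 — gauge_drift, line 8
  3 — sum_active, line 2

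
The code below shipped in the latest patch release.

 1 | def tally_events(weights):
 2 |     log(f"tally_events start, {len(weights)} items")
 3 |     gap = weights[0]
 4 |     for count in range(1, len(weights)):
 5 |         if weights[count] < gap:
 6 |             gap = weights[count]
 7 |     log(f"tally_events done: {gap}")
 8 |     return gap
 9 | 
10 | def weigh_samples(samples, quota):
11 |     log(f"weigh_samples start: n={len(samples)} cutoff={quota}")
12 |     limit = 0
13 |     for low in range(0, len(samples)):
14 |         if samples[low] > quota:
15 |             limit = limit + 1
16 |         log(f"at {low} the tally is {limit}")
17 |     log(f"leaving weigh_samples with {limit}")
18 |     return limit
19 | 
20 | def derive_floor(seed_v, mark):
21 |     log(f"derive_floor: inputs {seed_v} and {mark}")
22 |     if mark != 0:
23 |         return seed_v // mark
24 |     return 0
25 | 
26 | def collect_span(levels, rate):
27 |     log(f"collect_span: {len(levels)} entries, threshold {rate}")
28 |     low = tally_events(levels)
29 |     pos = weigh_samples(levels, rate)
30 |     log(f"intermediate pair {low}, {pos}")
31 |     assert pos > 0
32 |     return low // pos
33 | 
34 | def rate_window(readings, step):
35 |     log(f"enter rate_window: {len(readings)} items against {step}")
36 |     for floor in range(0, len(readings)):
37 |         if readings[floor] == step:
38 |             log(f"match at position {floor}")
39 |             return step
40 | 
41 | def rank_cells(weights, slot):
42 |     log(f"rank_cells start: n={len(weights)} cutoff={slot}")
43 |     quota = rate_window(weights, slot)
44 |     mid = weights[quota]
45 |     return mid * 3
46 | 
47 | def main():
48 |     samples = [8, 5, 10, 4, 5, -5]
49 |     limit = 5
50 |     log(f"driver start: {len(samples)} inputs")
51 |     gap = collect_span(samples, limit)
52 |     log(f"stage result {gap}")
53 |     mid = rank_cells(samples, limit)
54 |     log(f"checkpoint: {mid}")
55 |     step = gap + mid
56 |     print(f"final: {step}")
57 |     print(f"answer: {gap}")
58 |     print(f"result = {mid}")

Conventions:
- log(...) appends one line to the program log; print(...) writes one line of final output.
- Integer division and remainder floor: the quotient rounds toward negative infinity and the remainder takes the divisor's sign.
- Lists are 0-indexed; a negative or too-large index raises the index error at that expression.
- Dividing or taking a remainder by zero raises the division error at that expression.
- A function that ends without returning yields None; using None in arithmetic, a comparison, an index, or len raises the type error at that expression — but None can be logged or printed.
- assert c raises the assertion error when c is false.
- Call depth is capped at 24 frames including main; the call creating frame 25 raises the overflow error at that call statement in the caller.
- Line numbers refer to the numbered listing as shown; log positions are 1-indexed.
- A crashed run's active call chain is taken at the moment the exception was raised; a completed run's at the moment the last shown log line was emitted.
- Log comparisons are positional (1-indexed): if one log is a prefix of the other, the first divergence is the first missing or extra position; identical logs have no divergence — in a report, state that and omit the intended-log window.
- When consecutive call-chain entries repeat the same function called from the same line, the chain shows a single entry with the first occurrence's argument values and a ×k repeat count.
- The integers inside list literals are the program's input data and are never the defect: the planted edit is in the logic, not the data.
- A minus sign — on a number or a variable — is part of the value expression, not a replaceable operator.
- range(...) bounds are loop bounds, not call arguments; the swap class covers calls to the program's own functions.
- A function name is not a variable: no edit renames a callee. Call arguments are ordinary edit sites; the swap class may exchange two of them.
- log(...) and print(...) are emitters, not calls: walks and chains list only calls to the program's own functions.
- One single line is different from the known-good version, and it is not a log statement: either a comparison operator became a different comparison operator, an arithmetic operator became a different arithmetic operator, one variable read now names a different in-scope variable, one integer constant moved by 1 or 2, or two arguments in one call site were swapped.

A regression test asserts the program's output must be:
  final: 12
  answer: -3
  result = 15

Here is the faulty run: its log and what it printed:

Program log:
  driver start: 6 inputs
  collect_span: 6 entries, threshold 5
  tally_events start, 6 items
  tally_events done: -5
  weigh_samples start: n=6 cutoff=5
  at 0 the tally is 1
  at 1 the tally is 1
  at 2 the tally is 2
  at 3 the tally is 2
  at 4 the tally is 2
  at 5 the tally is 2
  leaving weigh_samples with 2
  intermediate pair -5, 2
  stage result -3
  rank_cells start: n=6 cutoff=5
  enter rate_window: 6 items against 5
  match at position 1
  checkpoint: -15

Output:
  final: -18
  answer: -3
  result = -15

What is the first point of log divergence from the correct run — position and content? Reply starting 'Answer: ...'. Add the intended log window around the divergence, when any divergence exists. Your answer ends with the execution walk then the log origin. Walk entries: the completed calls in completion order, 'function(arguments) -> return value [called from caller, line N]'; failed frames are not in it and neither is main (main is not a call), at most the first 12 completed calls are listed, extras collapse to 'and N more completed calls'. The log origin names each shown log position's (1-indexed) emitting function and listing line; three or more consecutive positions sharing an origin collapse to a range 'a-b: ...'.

Answer: position 18 — shown 'checkpoint: -15', intended 'checkpoint: 15'.
Intended log window:
  16: enter rate_window: 6 items against 5
  17: match at position 1
  18: checkpoint: 15
Execution walk:
  tally_events([8, 5, 10, 4, 5, -5]) -> -5  [called from collect_span, line 28]
  weigh_samples([8, 5, 10, 4, 5, -5], 5) -> 2  [called from collect_span, line 29]
  collect_span([8, 5, 10, 4, 5, -5], 5) -> -3  [called from main, line 51]
  rate_window([8, 5, 10, 4, 5, -5], 5) -> 5  [called from rank_cells, line 43]
  rank_cells([8, 5, 10, 4, 5, -5], 5) -> -15  [called from main, line 53]
Log origin:
  1: logged in main at line 50
  2: logged in collect_span at line 27
  3: logged in tally_events at line 2
  4: logged in tally_events at line 7
  5: logged in weigh_samples at line 11
  6-11: logged in weigh_samples at line 16
  12: logged in weigh_samples at line 17
  13: logged in collect_span at line 30
  14: logged in main at line 52
  15: logged in rank_cells at line 42
  16: logged in rate_window at line 35
  17: logged in rate_window at line 38
  18: logged in main at line 54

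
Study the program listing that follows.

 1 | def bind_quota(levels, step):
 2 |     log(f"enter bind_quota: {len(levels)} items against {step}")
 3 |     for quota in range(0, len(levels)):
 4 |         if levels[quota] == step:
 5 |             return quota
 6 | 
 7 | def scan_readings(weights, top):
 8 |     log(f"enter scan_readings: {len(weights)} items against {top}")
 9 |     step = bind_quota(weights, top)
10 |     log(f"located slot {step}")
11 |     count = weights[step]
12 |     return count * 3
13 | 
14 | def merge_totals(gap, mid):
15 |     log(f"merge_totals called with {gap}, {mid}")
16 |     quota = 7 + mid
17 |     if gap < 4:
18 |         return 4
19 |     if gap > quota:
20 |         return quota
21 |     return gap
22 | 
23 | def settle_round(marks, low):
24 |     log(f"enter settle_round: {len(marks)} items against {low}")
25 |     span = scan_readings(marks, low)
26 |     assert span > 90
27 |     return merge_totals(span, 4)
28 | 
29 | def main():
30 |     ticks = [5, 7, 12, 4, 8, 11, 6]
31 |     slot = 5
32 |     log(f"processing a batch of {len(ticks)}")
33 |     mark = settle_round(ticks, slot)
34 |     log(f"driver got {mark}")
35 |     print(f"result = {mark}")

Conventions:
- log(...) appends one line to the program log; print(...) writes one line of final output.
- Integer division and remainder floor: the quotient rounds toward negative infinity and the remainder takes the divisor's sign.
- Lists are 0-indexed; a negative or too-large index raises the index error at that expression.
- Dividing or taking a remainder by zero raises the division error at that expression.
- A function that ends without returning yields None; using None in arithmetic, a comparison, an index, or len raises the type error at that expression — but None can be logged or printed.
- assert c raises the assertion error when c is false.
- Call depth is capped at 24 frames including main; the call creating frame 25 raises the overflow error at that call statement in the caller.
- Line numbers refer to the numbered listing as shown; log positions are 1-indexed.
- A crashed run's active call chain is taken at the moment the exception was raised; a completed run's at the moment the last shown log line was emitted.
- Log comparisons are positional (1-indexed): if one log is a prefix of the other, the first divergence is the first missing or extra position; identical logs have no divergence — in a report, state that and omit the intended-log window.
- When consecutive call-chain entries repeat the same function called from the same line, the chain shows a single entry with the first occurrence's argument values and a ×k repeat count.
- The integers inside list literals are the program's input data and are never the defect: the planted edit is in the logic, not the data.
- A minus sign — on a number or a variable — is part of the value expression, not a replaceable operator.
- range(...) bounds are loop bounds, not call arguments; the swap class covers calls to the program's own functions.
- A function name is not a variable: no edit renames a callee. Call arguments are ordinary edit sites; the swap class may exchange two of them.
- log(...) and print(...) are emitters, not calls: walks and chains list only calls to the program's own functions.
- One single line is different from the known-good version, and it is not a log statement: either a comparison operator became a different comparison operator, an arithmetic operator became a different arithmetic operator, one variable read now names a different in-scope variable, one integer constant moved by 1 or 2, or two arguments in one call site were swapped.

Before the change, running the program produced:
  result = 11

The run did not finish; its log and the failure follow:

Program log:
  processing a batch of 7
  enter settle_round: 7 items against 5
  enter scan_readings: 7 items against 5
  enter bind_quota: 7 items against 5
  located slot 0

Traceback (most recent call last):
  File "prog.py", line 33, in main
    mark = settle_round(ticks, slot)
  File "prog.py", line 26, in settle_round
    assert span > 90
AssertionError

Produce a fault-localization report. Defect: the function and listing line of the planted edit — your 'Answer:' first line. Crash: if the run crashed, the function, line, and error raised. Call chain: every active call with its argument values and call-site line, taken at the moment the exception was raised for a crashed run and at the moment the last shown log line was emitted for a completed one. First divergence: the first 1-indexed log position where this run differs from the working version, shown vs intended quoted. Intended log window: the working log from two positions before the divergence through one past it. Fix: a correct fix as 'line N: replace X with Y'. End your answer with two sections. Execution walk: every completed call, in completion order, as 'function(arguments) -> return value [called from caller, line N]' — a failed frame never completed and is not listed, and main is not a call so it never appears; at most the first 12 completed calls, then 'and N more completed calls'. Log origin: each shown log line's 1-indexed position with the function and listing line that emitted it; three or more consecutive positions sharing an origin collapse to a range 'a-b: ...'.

Answer: the defect is in settle_round at line 26.
Key fact: The faulty run's log stops after 5 lines; the working version's next line would be 'merge_totals called with 15, 4'.
Crash: settle_round, line 26, AssertionError.
Call chain: main -> settle_round([5, 7, 12, 4, 8, 11, 6], 5) (called at line 33).
First divergence: position 6 — the faulty run's log ends after 5 lines; the working version continues with 'merge_totals called with 15, 4'.
Intended log window:
  4: enter bind_quota: 7 items against 5
  5: located slot 0
  6: merge_totals called with 15, 4
  7: driver got 11
Execution walk:
  bind_quota([5, 7, 12, 4, 8, 11, 6], 5) -> 0  [called from scan_readings, line 9]
  scan_readings([5, 7, 12, 4, 8, 11, 6], 5) -> 15  [called from settle_round, line 25]
Log line origins:
  1: emitted by main (line 32)
  2: emitted by settle_round (line 24)
  3: emitted by scan_readings (line 8)
  4: emitted by bind_quota (line 2)
  5: emitted by scan_readings (line 10)
A correct fix: line 26: replace `>` with `<=`.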